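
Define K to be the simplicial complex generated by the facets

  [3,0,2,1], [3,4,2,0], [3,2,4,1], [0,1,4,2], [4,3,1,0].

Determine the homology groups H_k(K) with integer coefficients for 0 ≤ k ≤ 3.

We work with the vertex ordering 0 < 1 < 2 < 3 < 4. The simplices of K, each written with vertices in increasing order, are:

  0-simplices (5): [0], [1], [2], [3], [4]
  1-simplices (10): [0,1], [0,2], [0,3], [0,4], [1,2], [1,3], [1,4], [2,3], [2,4], [3,4]
  2-simplices (10): [0,1,2], [0,1,3], [0,1,4], [0,2,3], [0,2,4], [0,3,4], [1,2,3], [1,2,4], [1,3,4], [2,3,4]
  3-simplices (5): [0,1,2,3], [0,1,2,4], [0,1,3,4], [0,2,3,4], [1,2,3,4]

Hence C_0 ≅ Z^5, C_1 ≅ Z^10, C_2 ≅ Z^10, C_3 ≅ Z^5.

∂_1: C_1 → C_0 is given by ∂[p,q] = [q] − [p]. For instance
  ∂[2,3] = [3] − [2].
This gives a 5×10 integer matrix of rank 4; reducing to Smith normal form yields diagonal entries (1,1,1,1).

The boundary map ∂_2: C_2 → C_1 acts by ∂[p,q,r] = [q,r] − [p,r] + [p,q]. For instance
  ∂[2,3,4] = [3,4] − [2,4] + [2,3],
  ∂[0,2,4] = [2,4] − [0,4] + [0,2].
The resulting 10×10 matrix has rank 6, and its Smith normal form has invariant factors (1,1,1,1,1,1).

The boundary map ∂_3: C_3 → C_2 sends each 3-simplex σ to the alternating sum Σ_i (−1)^i (σ with its i-th vertex removed). For instance
  ∂[0,1,3,4] = [1,3,4] − [0,3,4] + [0,1,4] − [0,1,3],
  ∂[1,2,3,4] = [2,3,4] − [1,3,4] + [1,2,4] − [1,2,3].
As a 10×5 matrix over Z this has rank 4, with invariant factors (1,1,1,1).

Now H_k = ker ∂_k / im ∂_{k+1}, so:

  H_0: rank C_0 − rank ∂_1 = 5 − 4 = 1, and the invariant factors of ∂_1 are all 1, so H_0 = Z.
  H_1: rank ker ∂_1 − rank ∂_2 = (10 − 4) − 6 = 0, and the invariant factors of ∂_2 are all 1, so H_1 = 0.
  H_2: rank ker ∂_2 − rank ∂_3 = (10 − 6) − 4 = 0, and the invariant factors of ∂_3 are all 1, so H_2 = 0.
  H_3: rank ker ∂_3 − rank ∂_4 = (5 − 4) − 0 = 1, and there is no ∂_4, so H_3 = Z.

As a check, the Euler characteristic is 5 − 10 + 10 − 5 = 0, which agrees with 1 − 0 + 0 − 1 = 0.
(K is a triangulation of the 3-sphere S^3.)

H_0 = Z,  H_1 = 0,  H_2 = 0,  H_3 = Z.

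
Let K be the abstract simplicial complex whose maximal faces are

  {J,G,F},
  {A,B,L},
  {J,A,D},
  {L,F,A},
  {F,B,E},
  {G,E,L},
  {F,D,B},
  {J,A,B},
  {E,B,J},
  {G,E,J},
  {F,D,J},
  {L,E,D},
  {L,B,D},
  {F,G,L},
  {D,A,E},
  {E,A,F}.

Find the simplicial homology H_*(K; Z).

H_0 = Z,  H_1 = Z^2,  H_2 = Z.

Order the vertices as A < B < D < E < F < G < J < L. Listing each simplex with vertices in this order, K has dimension 2 with simplices:

  0-simplices (8): A, B, D, E, F, G, J, L
  1-simplices (24): AB, AD, AE, AF, AJ, AL, BD, BE, BF, BJ, BL, DE, DF, DJ, DL, EF, EG, EJ, EL, FG, FJ, FL, GJ, GL
  2-simplices (16): ABJ, ABL, ADE, ADJ, AEF, AFL, BDF, BDL, BEF, BEJ, DEL, DFJ, EGJ, EGL, FGJ, FGL

Hence C_0 ≅ Z^8, C_1 ≅ Z^24, C_2 ≅ Z^16.

The boundary map ∂_1: C_1 → C_0 sends each edge [p,q] (with p < q) to q − p. For instance
  ∂AE = E − A.
This gives a 8×24 integer matrix of rank 7; reducing to Smith normal form yields diagonal entries (1,1,1,1,1,1,1).

∂_2: C_2 → C_1 acts by ∂[p,q,r] = [q,r] − [p,r] + [p,q]. For instance
  ∂BEJ = EJ − BJ + BE,
  ∂AFL = FL − AL + AF.
The resulting 24×16 matrix has rank 15, and its Smith normal form has invariant factors (1,1,1,1,1,1,1,1,1,1,1,1,1,1,1).

Computing H_k = (kernel of ∂_k) / (image of ∂_{k+1}):

  H_0: rank C_0 − rank ∂_1 = 8 − 7 = 1, and the invariant factors of ∂_1 are all 1, so H_0 ≅ Z.
  H_1: rank ker ∂_1 − rank ∂_2 = (24 − 7) − 15 = 2, and the invariant factors of ∂_2 are all 1, so H_1 ≅ Z^2.
  H_2: rank ker ∂_2 − rank ∂_3 = (16 − 15) − 0 = 1, and there is no ∂_3, so H_2 ≅ Z.

As a check, the Euler characteristic is 8 − 24 + 16 = 0, which agrees with 1 − 2 + 1 = 0.
(K is a triangulation of the torus T^2.)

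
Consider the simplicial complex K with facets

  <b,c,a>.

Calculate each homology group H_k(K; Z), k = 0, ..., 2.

We work with the vertex ordering a < b < c. The simplices of K, each written with vertices in increasing order, are:

  0-simplices (3): a, b, c
  1-simplices (3): ab, ac, bc
  2-simplices (1): abc

Hence C_0 ≅ Z^3, C_1 ≅ Z^3, C_2 ≅ Z^1.

Boundary ∂_1: C_1 → C_0 sends each edge [p,q] (with p < q) to q − p.
The 3×3 boundary matrix has rank 2 and Smith normal form diag(1,1).

The boundary map ∂_2: C_2 → C_1 maps a triangle to the signed sum of its edges. For instance
  ∂abc = bc − ac + ab.
The resulting 3×1 matrix has rank 1, and its Smith normal form has invariant factors (1).

Computing H_k = (kernel of ∂_k) / (image of ∂_{k+1}):

  H_0: rank C_0 − rank ∂_1 = 3 − 2 = 1, and the invariant factors of ∂_1 are all 1, so H_0 ≅ Z.
  H_1: rank ker ∂_1 − rank ∂_2 = (3 − 2) − 1 = 0, and the invariant factors of ∂_2 are all 1, so H_1 ≅ 0.
  H_2: rank ker ∂_2 − rank ∂_3 = (1 − 1) − 0 = 0, and there is no ∂_3, so H_2 ≅ 0.

H_0 ≅ Z,  H_1 = 0,  H_2 = 0.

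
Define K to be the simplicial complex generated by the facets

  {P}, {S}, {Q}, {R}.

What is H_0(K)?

H_0 = Z^4.

Take the total order P < Q < R < S on the vertex set. Then K (dimension 0) consists of the simplices:

  0-simplices (4): P, Q, R, S

Hence C_0 ≅ Z^4.

Reading off H_k = ker ∂_k / im ∂_{k+1}:

  H_0: rank C_0 − rank ∂_1 = 4 − 0 = 4, and there is no ∂_1, so H_0 ≅ Z^4.

(K is a triangulation of a set of 4 points.)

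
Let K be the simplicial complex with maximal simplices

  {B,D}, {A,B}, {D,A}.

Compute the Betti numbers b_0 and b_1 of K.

Take the total order A < B < D on the vertex set. Then K (dimension 1) consists of the simplices:

  0-simplices (3): A, B, D
  1-simplices (3): AB, AD, BD

so the chain groups are C_0 ≅ Z^3, C_1 ≅ Z^3.

∂_1: C_1 → C_0 is given by ∂[p,q] = [q] − [p]. For instance
  ∂BD = D − B.
As a 3×3 matrix over Z this has rank 2, with invariant factors (1,1).

Now H_k = ker ∂_k / im ∂_{k+1}, so:

  H_0: rank C_0 − rank ∂_1 = 3 − 2 = 1, and the invariant factors of ∂_1 are all 1, so H_0 ≅ Z.
  H_1: rank ker ∂_1 − rank ∂_2 = (3 − 2) − 0 = 1, and there is no ∂_2, so H_1 ≅ Z.

(K is a triangulation of the circle S^1.)

Hence the Betti numbers are b_0 = 1, b_1 = 1.

b_0 = 1, b_1 = 1.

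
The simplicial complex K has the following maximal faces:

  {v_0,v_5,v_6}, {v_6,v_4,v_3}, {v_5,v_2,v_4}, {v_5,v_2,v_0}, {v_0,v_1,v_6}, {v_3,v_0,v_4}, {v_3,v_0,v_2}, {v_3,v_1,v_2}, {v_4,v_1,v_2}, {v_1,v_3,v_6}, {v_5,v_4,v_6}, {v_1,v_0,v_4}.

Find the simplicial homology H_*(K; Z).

K has 7 vertices, 18 edges, 12 triangles.
rank ∂_0 = 0, rank ∂_1 = 6 ⇒ b_0 = 7 − 0 − 6 = 1; all invariant factors of ∂_1 are 1 so no torsion. So H_0 ≅ Z.
rank ∂_1 = 6, rank ∂_2 = 12 ⇒ b_1 = 18 − 6 − 12 = 0; ∂_2 has invariant factor(s) [2] giving torsion. So H_1 ≅ Z_2.
rank ∂_2 = 12, rank ∂_3 = 0 ⇒ b_2 = 12 − 12 − 0 = 0. So H_2 ≅ 0.

H_0 ≅ Z,  H_1 ≅ Z_2,  H_2 = 0.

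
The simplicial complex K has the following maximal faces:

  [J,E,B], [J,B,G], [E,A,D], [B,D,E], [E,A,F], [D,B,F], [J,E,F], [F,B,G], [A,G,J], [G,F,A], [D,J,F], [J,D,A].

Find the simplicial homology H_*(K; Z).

H_0 ≅ Z,  H_1 ≅ Z_2,  H_2 = 0.

K has 7 vertices, 18 edges, 12 triangles.
rank ∂_0 = 0, rank ∂_1 = 6 ⇒ b_0 = 7 − 0 − 6 = 1; all invariant factors of ∂_1 are 1 so no torsion. So H_0 ≅ Z.
rank ∂_1 = 6, rank ∂_2 = 12 ⇒ b_1 = 18 − 6 − 12 = 0; ∂_2 has invariant factor(s) [2] giving torsion. So H_1 ≅ Z_2.
rank ∂_2 = 12, rank ∂_3 = 0 ⇒ b_2 = 12 − 12 − 0 = 0. So H_2 ≅ 0.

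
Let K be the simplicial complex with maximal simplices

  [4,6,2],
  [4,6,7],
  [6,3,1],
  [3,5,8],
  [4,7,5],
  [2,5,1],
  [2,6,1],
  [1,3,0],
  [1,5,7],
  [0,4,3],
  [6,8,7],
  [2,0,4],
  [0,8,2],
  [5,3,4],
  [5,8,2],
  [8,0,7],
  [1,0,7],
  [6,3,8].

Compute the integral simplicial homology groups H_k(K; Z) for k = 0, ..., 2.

We work with the vertex ordering 0 < 1 < 2 < 3 < 4 < 5 < 6 < 7 < 8. The simplices of K, each written with vertices in increasing order, are:

  0-simplices (9): [0], [1], [2], [3], [4], [5], [6], [7], [8]
  1-simplices (27): (27 of them)
  2-simplices (18): [0,1,3], [0,1,7], [0,2,4], [0,2,8], [0,3,4], [0,7,8], [1,2,5], [1,2,6], [1,3,6], [1,5,7], [2,4,6], [2,5,8], [3,4,5], [3,5,8], [3,6,8], [4,5,7], [4,6,7], [6,7,8]

Hence C_0 ≅ Z^9, C_1 ≅ Z^27, C_2 ≅ Z^18.

The boundary map ∂_1: C_1 → C_0 sends each edge [p,q] (with p < q) to q − p. For instance
  ∂[6,7] = [7] − [6].
The 9×27 boundary matrix has rank 8 and Smith normal form diag(1,1,1,1,1,1,1,1).

∂_2: C_2 → C_1 acts by ∂[p,q,r] = [q,r] − [p,r] + [p,q]. For instance
  ∂[0,2,4] = [2,4] − [0,4] + [0,2],
  ∂[0,1,3] = [1,3] − [0,3] + [0,1].
The 27×18 boundary matrix has rank 17 and Smith normal form diag(1,1,1,1,1,1,1,1,1,1,1,1,1,1,1,1,1).

Now H_k = ker ∂_k / im ∂_{k+1}, so:

  H_0: rank C_0 − rank ∂_1 = 9 − 8 = 1, and the invariant factors of ∂_1 are all 1, so H_0 = Z.
  H_1: rank ker ∂_1 − rank ∂_2 = (27 − 8) − 17 = 2, and the invariant factors of ∂_2 are all 1, so H_1 = Z^2.
  H_2: rank ker ∂_2 − rank ∂_3 = (18 − 17) − 0 = 1, and there is no ∂_3, so H_2 = Z.

As a check, the Euler characteristic is 9 − 27 + 18 = 0, which agrees with 1 − 2 + 1 = 0.

H_0 = Z,  H_1 = Z^2,  H_2 = Z.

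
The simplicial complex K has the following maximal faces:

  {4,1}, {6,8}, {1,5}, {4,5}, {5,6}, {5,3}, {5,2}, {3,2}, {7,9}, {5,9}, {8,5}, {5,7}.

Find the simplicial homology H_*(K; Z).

H_0 ≅ Z,  H_1 ≅ Z^4.

Fix the vertex order 1 < 2 < 3 < 4 < 5 < 6 < 7 < 8 < 9 and write every simplex with vertices in increasing order. Then dim K = 1 and the simplices of K are:

  0-simplices (9): [1], [2], [3], [4], [5], [6], [7], [8], [9]
  1-simplices (12): [1,4], [1,5], [2,3], [2,5], [3,5], [4,5], [5,6], [5,7], [5,8], [5,9], [6,8], [7,9]

giving chain groups C_0 ≅ Z^9, C_1 ≅ Z^12.

∂_1: C_1 → C_0 maps an edge to its endpoints' difference, ∂[p,q] = q − p. For instance
  ∂[5,8] = [8] − [5].
This gives a 9×12 integer matrix of rank 8; reducing to Smith normal form yields diagonal entries (1,1,1,1,1,1,1,1).

Now H_k = ker ∂_k / im ∂_{k+1}, so:

  H_0: rank C_0 − rank ∂_1 = 9 − 8 = 1, and the invariant factors of ∂_1 are all 1, so H_0 = Z.
  H_1: rank ker ∂_1 − rank ∂_2 = (12 − 8) − 0 = 4, and there is no ∂_2, so H_1 = Z^4.

(K is a triangulation of a wedge of 4 circles.)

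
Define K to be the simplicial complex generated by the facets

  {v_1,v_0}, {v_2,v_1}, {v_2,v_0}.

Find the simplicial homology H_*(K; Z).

H_0 ≅ Z,  H_1 ≅ Z.

K has 3 vertices, 3 edges.
rank ∂_0 = 0, rank ∂_1 = 2 ⇒ b_0 = 3 − 0 − 2 = 1; all invariant factors of ∂_1 are 1 so no torsion. So H_0 = Z.
rank ∂_1 = 2, rank ∂_2 = 0 ⇒ b_1 = 3 − 2 − 0 = 1. So H_1 = Z.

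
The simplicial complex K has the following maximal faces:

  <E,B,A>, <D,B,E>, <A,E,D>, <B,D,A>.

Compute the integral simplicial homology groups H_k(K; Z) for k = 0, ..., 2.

H_0 = Z,  H_1 = 0,  H_2 = Z.

We work with the vertex ordering A < B < D < E. The simplices of K, each written with vertices in increasing order, are:

  0-simplices (4): A, B, D, E
  1-simplices (6): AB, AD, AE, BD, BE, DE
  2-simplices (4): ABD, ABE, ADE, BDE

Hence C_0 ≅ Z^4, C_1 ≅ Z^6, C_2 ≅ Z^4.

The boundary map ∂_1: C_1 → C_0 sends each edge [p,q] (with p < q) to q − p. For instance
  ∂AD = D − A.
As a 4×6 matrix over Z this has rank 3, with invariant factors (1,1,1).

The boundary map ∂_2: C_2 → C_1 maps a triangle to the signed sum of its edges. For instance
  ∂ABE = BE − AE + AB,
  ∂BDE = DE − BE + BD.
The resulting 6×4 matrix has rank 3, and its Smith normal form has invariant factors (1,1,1).

Computing H_k = (kernel of ∂_k) / (image of ∂_{k+1}):

  H_0: rank C_0 − rank ∂_1 = 4 − 3 = 1, and the invariant factors of ∂_1 are all 1, so H_0 ≅ Z.
  H_1: rank ker ∂_1 − rank ∂_2 = (6 − 3) − 3 = 0, and the invariant factors of ∂_2 are all 1, so H_1 ≅ 0.
  H_2: rank ker ∂_2 − rank ∂_3 = (4 − 3) − 0 = 1, and there is no ∂_3, so H_2 ≅ Z.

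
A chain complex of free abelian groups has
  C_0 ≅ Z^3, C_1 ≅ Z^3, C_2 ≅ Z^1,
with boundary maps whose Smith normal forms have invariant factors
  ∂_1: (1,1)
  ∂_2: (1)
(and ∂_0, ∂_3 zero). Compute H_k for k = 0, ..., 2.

H_0: b_0 = 3 − 0 − 2 = 1; torsion from ∂_1 factors > 1: none. So H_0 = Z.
H_1: b_1 = 3 − 2 − 1 = 0; torsion from ∂_2 factors > 1: none. So H_1 = 0.
H_2: b_2 = 1 − 1 − 0 = 0; torsion from ∂_3 factors > 1: none. So H_2 = 0.

H_0 = Z,  H_1 = 0,  H_2 = 0.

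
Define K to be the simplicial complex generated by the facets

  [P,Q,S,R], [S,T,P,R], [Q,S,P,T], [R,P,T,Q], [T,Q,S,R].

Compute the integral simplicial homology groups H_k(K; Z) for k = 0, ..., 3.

K has 5 vertices, 10 edges, 10 triangles, 5 3-simplices.
rank ∂_0 = 0, rank ∂_1 = 4 ⇒ b_0 = 5 − 0 − 4 = 1; all invariant factors of ∂_1 are 1 so no torsion. So H_0 = Z.
rank ∂_1 = 4, rank ∂_2 = 6 ⇒ b_1 = 10 − 4 − 6 = 0; all invariant factors of ∂_2 are 1 so no torsion. So H_1 = 0.
rank ∂_2 = 6, rank ∂_3 = 4 ⇒ b_2 = 10 − 6 − 4 = 0; all invariant factors of ∂_3 are 1 so no torsion. So H_2 = 0.
rank ∂_3 = 4, rank ∂_4 = 0 ⇒ b_3 = 5 − 4 − 0 = 1. So H_3 = Z.

H_0 = Z,  H_1 = 0,  H_2 = 0,  H_3 = Z.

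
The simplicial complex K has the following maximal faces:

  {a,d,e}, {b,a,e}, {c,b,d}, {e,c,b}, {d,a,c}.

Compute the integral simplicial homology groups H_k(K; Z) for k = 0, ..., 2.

H_0 = Z,  H_1 = Z,  H_2 = 0.

Order the vertices as a < b < c < d < e. Listing each simplex with vertices in this order, K has dimension 2 with simplices:

  0-simplices (5): a, b, c, d, e
  1-simplices (10): ab, ac, ad, ae, bc, bd, be, cd, ce, de
  2-simplices (5): abe, acd, ade, bcd, bce

Hence C_0 ≅ Z^5, C_1 ≅ Z^10, C_2 ≅ Z^5.

∂_1: C_1 → C_0 sends each edge [p,q] (with p < q) to q − p. For instance
  ∂ab = b − a.
As a 5×10 matrix over Z this has rank 4, with invariant factors (1,1,1,1).

∂_2: C_2 → C_1 maps a triangle to the signed sum of its edges. For instance
  ∂ade = de − ae + ad,
  ∂bcd = cd − bd + bc.
The resulting 10×5 matrix has rank 5, and its Smith normal form has invariant factors (1,1,1,1,1).

Computing H_k = (kernel of ∂_k) / (image of ∂_{k+1}):

  H_0: rank C_0 − rank ∂_1 = 5 − 4 = 1, and the invariant factors of ∂_1 are all 1, so H_0 = Z.
  H_1: rank ker ∂_1 − rank ∂_2 = (10 − 4) − 5 = 1, and the invariant factors of ∂_2 are all 1, so H_1 = Z.
  H_2: rank ker ∂_2 − rank ∂_3 = (5 − 5) − 0 = 0, and there is no ∂_3, so H_2 = 0.

(K is a triangulation of the Möbius band.)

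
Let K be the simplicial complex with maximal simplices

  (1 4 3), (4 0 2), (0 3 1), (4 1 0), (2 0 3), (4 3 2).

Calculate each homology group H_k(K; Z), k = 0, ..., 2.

H_0 = Z,  H_1 = 0,  H_2 = Z.

Fix the vertex order 0 < 1 < 2 < 3 < 4 and write every simplex with vertices in increasing order. Then dim K = 2 and the simplices of K are:

  0-simplices (5): [0], [1], [2], [3], [4]
  1-simplices (9): [0,1], [0,2], [0,3], [0,4], [1,3], [1,4], [2,3], [2,4], [3,4]
  2-simplices (6): [0,1,3], [0,1,4], [0,2,3], [0,2,4], [1,3,4], [2,3,4]

Hence C_0 ≅ Z^5, C_1 ≅ Z^9, C_2 ≅ Z^6.

Boundary ∂_1: C_1 → C_0 maps an edge to its endpoints' difference, ∂[p,q] = q − p.
As a 5×9 matrix over Z this has rank 4, with invariant factors (1,1,1,1).

∂_2: C_2 → C_1 acts by ∂[p,q,r] = [q,r] − [p,r] + [p,q]. For instance
  ∂[2,3,4] = [3,4] − [2,4] + [2,3],
  ∂[1,3,4] = [3,4] − [1,4] + [1,3].
The resulting 9×6 matrix has rank 5, and its Smith normal form has invariant factors (1,1,1,1,1).

Now H_k = ker ∂_k / im ∂_{k+1}, so:

  H_0: rank C_0 − rank ∂_1 = 5 − 4 = 1, and the invariant factors of ∂_1 are all 1, so H_0 = Z.
  H_1: rank ker ∂_1 − rank ∂_2 = (9 − 4) − 5 = 0, and the invariant factors of ∂_2 are all 1, so H_1 = 0.
  H_2: rank ker ∂_2 − rank ∂_3 = (6 − 5) − 0 = 1, and there is no ∂_3, so H_2 = Z.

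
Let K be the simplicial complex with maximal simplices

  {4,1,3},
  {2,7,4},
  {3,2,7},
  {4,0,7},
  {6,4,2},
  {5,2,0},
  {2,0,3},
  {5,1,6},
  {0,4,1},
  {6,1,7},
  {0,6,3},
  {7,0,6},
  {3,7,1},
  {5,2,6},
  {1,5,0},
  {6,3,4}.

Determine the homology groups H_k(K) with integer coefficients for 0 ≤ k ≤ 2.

H_0 = Z,  H_1 = Z^2,  H_2 = Z.

Order the vertices as 0 < 1 < 2 < 3 < 4 < 5 < 6 < 7. Listing each simplex with vertices in this order, K has dimension 2 with simplices:

  0-simplices (8): [0], [1], [2], [3], [4], [5], [6], [7]
  1-simplices (24): (24 of them)
  2-simplices (16): [0,1,4], [0,1,5], [0,2,3], [0,2,5], [0,3,6], [0,4,7], [0,6,7], [1,3,4], [1,3,7], [1,5,6], [1,6,7], [2,3,7], [2,4,6], [2,4,7], [2,5,6], [3,4,6]

so the chain groups are C_0 ≅ Z^8, C_1 ≅ Z^24, C_2 ≅ Z^16.

The boundary map ∂_1: C_1 → C_0 sends each edge [p,q] (with p < q) to q − p.
This gives a 8×24 integer matrix of rank 7; reducing to Smith normal form yields diagonal entries (1,1,1,1,1,1,1).

∂_2: C_2 → C_1 maps a triangle to the signed sum of its edges. For instance
  ∂[1,6,7] = [6,7] − [1,7] + [1,6],
  ∂[2,4,6] = [4,6] − [2,6] + [2,4].
The 24×16 boundary matrix has rank 15 and Smith normal form diag(1,1,1,1,1,1,1,1,1,1,1,1,1,1,1).

From H_k ≅ ker(∂_k) / im(∂_{k+1}) we obtain:

  H_0: rank C_0 − rank ∂_1 = 8 − 7 = 1, and the invariant factors of ∂_1 are all 1, so H_0 ≅ Z.
  H_1: rank ker ∂_1 − rank ∂_2 = (24 − 7) − 15 = 2, and the invariant factors of ∂_2 are all 1, so H_1 ≅ Z^2.
  H_2: rank ker ∂_2 − rank ∂_3 = (16 − 15) − 0 = 1, and there is no ∂_3, so H_2 ≅ Z.

As a check, the Euler characteristic is 8 − 24 + 16 = 0, which agrees with 1 − 2 + 1 = 0.
(K is a triangulation of the torus T^2.)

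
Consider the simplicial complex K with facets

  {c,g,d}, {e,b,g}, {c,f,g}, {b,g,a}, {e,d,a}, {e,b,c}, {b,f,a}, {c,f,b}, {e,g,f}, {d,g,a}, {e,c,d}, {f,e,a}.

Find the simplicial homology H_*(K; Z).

Fix the vertex order a < b < c < d < e < f < g and write every simplex with vertices in increasing order. Then dim K = 2 and the simplices of K are:

  0-simplices (7): a, b, c, d, e, f, g
  1-simplices (18): ab, ad, ae, af, ag, bc, be, bf, bg, cd, ce, cf, cg, de, dg, ef, eg, fg
  2-simplices (12): abf, abg, ade, adg, aef, bce, bcf, beg, cde, cdg, cfg, efg

so the chain groups are C_0 ≅ Z^7, C_1 ≅ Z^18, C_2 ≅ Z^12.

∂_1: C_1 → C_0 is given by ∂[p,q] = [q] − [p].
This gives a 7×18 integer matrix of rank 6; reducing to Smith normal form yields diagonal entries (1,1,1,1,1,1).

The boundary map ∂_2: C_2 → C_1 acts by ∂[p,q,r] = [q,r] − [p,r] + [p,q]. For instance
  ∂ade = de − ae + ad,
  ∂efg = fg − eg + ef.
As a 18×12 matrix over Z this has rank 12, with invariant factors (1,1,1,1,1,1,1,1,1,1,1,2).

Now H_k = ker ∂_k / im ∂_{k+1}, so:

  H_0: rank C_0 − rank ∂_1 = 7 − 6 = 1, and the invariant factors of ∂_1 are all 1, so H_0 ≅ Z.
  H_1: rank ker ∂_1 − rank ∂_2 = (18 − 6) − 12 = 0, and ∂_2 has invariant factor 2 > 1, so H_1 ≅ Z_2.
  H_2: rank ker ∂_2 − rank ∂_3 = (12 − 12) − 0 = 0, and there is no ∂_3, so H_2 ≅ 0.

H_0 ≅ Z,  H_1 ≅ Z_2,  H_2 = 0.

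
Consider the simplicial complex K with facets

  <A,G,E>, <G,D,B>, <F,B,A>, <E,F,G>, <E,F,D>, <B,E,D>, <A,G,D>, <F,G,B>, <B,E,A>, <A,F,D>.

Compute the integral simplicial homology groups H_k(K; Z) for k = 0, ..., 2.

Take the total order A < B < D < E < F < G on the vertex set. Then K (dimension 2) consists of the simplices:

  0-simplices (6): A, B, D, E, F, G
  1-simplices (15): AB, AD, AE, AF, AG, BD, BE, BF, BG, DE, DF, DG, EF, EG, FG
  2-simplices (10): ABE, ABF, ADF, ADG, AEG, BDE, BDG, BFG, DEF, EFG

so the chain groups are C_0 ≅ Z^6, C_1 ≅ Z^15, C_2 ≅ Z^10.

Boundary ∂_1: C_1 → C_0 is given by ∂[p,q] = [q] − [p].
The 6×15 boundary matrix has rank 5 and Smith normal form diag(1,1,1,1,1).

∂_2: C_2 → C_1 acts by ∂[p,q,r] = [q,r] − [p,r] + [p,q]. For instance
  ∂BDE = DE − BE + BD,
  ∂ABF = BF − AF + AB.
This gives a 15×10 integer matrix of rank 10; reducing to Smith normal form yields diagonal entries (1,1,1,1,1,1,1,1,1,2).

Reading off H_k = ker ∂_k / im ∂_{k+1}:

  H_0: rank C_0 − rank ∂_1 = 6 − 5 = 1, and the invariant factors of ∂_1 are all 1, so H_0 = Z.
  H_1: rank ker ∂_1 − rank ∂_2 = (15 − 5) − 10 = 0, and ∂_2 has invariant factor 2 > 1, so H_1 = Z/2.
  H_2: rank ker ∂_2 − rank ∂_3 = (10 − 10) − 0 = 0, and there is no ∂_3, so H_2 = 0.

H_0 = Z,  H_1 = Z/2,  H_2 = 0.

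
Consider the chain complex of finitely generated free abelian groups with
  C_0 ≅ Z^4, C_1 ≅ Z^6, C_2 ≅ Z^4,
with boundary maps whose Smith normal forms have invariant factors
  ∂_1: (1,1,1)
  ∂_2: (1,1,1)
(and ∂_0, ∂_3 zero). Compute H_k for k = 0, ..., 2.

H_0: b_0 = 4 − 0 − 3 = 1; torsion from ∂_1 factors > 1: none. So H_0 ≅ Z.
H_1: b_1 = 6 − 3 − 3 = 0; torsion from ∂_2 factors > 1: none. So H_1 ≅ 0.
H_2: b_2 = 4 − 3 − 0 = 1; torsion from ∂_3 factors > 1: none. So H_2 ≅ Z.

H_0 ≅ Z,  H_1 = 0,  H_2 ≅ Z.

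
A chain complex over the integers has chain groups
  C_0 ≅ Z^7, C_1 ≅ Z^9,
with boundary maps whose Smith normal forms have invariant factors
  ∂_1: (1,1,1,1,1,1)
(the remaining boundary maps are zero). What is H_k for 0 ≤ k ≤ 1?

H_0: b_0 = 7 − 0 − 6 = 1; torsion from ∂_1 factors > 1: none. So H_0 = Z.
H_1: b_1 = 9 − 6 − 0 = 3; torsion from ∂_2 factors > 1: none. So H_1 = Z^3.

H_0 = Z,  H_1 = Z^3.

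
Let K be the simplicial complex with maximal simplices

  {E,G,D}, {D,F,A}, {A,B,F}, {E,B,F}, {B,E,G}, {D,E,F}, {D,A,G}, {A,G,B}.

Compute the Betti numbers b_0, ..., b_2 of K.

We work with the vertex ordering A < B < D < E < F < G. The simplices of K, each written with vertices in increasing order, are:

  0-simplices (6): A, B, D, E, F, G
  1-simplices (12): AB, AD, AF, AG, BE, BF, BG, DE, DF, DG, EF, EG
  2-simplices (8): ABF, ABG, ADF, ADG, BEF, BEG, DEF, DEG

Hence C_0 ≅ Z^6, C_1 ≅ Z^12, C_2 ≅ Z^8.

The boundary map ∂_1: C_1 → C_0 maps an edge to its endpoints' difference, ∂[p,q] = q − p. For instance
  ∂AB = B − A.
As a 6×12 matrix over Z this has rank 5, with invariant factors (1,1,1,1,1).

The boundary map ∂_2: C_2 → C_1 maps a triangle to the signed sum of its edges. For instance
  ∂BEF = EF − BF + BE,
  ∂ABF = BF − AF + AB.
This gives a 12×8 integer matrix of rank 7; reducing to Smith normal form yields diagonal entries (1,1,1,1,1,1,1).

From H_k ≅ ker(∂_k) / im(∂_{k+1}) we obtain:

  H_0: rank C_0 − rank ∂_1 = 6 − 5 = 1, and the invariant factors of ∂_1 are all 1, so H_0 ≅ Z.
  H_1: rank ker ∂_1 − rank ∂_2 = (12 − 5) − 7 = 0, and the invariant factors of ∂_2 are all 1, so H_1 ≅ 0.
  H_2: rank ker ∂_2 − rank ∂_3 = (8 − 7) − 0 = 1, and there is no ∂_3, so H_2 ≅ Z.

Hence the Betti numbers are b_0 = 1, b_1 = 0, b_2 = 1.

b_0 = 1, b_1 = 0, b_2 = 1.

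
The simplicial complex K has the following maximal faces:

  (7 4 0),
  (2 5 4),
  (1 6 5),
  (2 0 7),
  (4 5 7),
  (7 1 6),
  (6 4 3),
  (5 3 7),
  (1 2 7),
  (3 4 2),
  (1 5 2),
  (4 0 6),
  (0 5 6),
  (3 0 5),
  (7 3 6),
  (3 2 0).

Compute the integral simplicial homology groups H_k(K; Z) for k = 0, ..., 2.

Fix the vertex order 0 < 1 < 2 < 3 < 4 < 5 < 6 < 7 and write every simplex with vertices in increasing order. Then dim K = 2 and the simplices of K are:

  0-simplices (8): [0], [1], [2], [3], [4], [5], [6], [7]
  1-simplices (24): (24 of them)
  2-simplices (16): [0,2,3], [0,2,7], [0,3,5], [0,4,6], [0,4,7], [0,5,6], [1,2,5], [1,2,7], [1,5,6], [1,6,7], [2,3,4], [2,4,5], [3,4,6], [3,5,7], [3,6,7], [4,5,7]

giving chain groups C_0 ≅ Z^8, C_1 ≅ Z^24, C_2 ≅ Z^16.

Boundary ∂_1: C_1 → C_0 is given by ∂[p,q] = [q] − [p].
The resulting 8×24 matrix has rank 7, and its Smith normal form has invariant factors (1,1,1,1,1,1,1).

∂_2: C_2 → C_1 maps a triangle to the signed sum of its edges. For instance
  ∂[0,3,5] = [3,5] − [0,5] + [0,3],
  ∂[2,3,4] = [3,4] − [2,4] + [2,3].
This gives a 24×16 integer matrix of rank 15; reducing to Smith normal form yields diagonal entries (1,1,1,1,1,1,1,1,1,1,1,1,1,1,1).

Now H_k = ker ∂_k / im ∂_{k+1}, so:

  H_0: rank C_0 − rank ∂_1 = 8 − 7 = 1, and the invariant factors of ∂_1 are all 1, so H_0 ≅ Z.
  H_1: rank ker ∂_1 − rank ∂_2 = (24 − 7) − 15 = 2, and the invariant factors of ∂_2 are all 1, so H_1 ≅ Z^2.
  H_2: rank ker ∂_2 − rank ∂_3 = (16 − 15) − 0 = 1, and there is no ∂_3, so H_2 ≅ Z.

H_0 = Z,  H_1 = Z^2,  H_2 = Z.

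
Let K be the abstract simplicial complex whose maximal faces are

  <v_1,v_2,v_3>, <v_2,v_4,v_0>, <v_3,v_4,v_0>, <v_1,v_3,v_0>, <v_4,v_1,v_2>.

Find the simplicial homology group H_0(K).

H_0 = Z.

Order the vertices as v_0 < v_1 < v_2 < v_3 < v_4. Listing each simplex with vertices in this order, K has dimension 2 with simplices:

  0-simplices (5): [v_0], [v_1], [v_2], [v_3], [v_4]
  1-simplices (10): [v_0,v_1], [v_0,v_2], [v_0,v_3], [v_0,v_4], [v_1,v_2], [v_1,v_3], [v_1,v_4], [v_2,v_3], [v_2,v_4], [v_3,v_4]
  2-simplices (5): [v_0,v_1,v_3], [v_0,v_2,v_4], [v_0,v_3,v_4], [v_1,v_2,v_3], [v_1,v_2,v_4]

giving chain groups C_0 ≅ Z^5, C_1 ≅ Z^10, C_2 ≅ Z^5.

The boundary map ∂_1: C_1 → C_0 sends each edge [p,q] (with p < q) to q − p. For instance
  ∂[v_1,v_2] = [v_2] − [v_1].
The resulting 5×10 matrix has rank 4, and its Smith normal form has invariant factors (1,1,1,1).

Boundary ∂_2: C_2 → C_1 maps a triangle to the signed sum of its edges. For instance
  ∂[v_0,v_2,v_4] = [v_2,v_4] − [v_0,v_4] + [v_0,v_2],
  ∂[v_0,v_1,v_3] = [v_1,v_3] − [v_0,v_3] + [v_0,v_1].
The 10×5 boundary matrix has rank 5 and Smith normal form diag(1,1,1,1,1).

Reading off H_k = ker ∂_k / im ∂_{k+1}:

  H_0: rank C_0 − rank ∂_1 = 5 − 4 = 1, and the invariant factors of ∂_1 are all 1, so H_0 = Z.

(K is a triangulation of the Möbius band.)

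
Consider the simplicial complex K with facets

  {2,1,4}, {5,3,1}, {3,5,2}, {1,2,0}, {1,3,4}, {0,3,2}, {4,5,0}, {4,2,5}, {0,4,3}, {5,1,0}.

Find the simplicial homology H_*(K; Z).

H_0 = Z,  H_1 = Z/2,  H_2 = 0.

Order the vertices as 0 < 1 < 2 < 3 < 4 < 5. Listing each simplex with vertices in this order, K has dimension 2 with simplices:

  0-simplices (6): [0], [1], [2], [3], [4], [5]
  1-simplices (15): [0,1], [0,2], [0,3], [0,4], [0,5], [1,2], [1,3], [1,4], [1,5], [2,3], [2,4], [2,5], [3,4], [3,5], [4,5]
  2-simplices (10): [0,1,2], [0,1,5], [0,2,3], [0,3,4], [0,4,5], [1,2,4], [1,3,4], [1,3,5], [2,3,5], [2,4,5]

giving chain groups C_0 ≅ Z^6, C_1 ≅ Z^15, C_2 ≅ Z^10.

∂_1: C_1 → C_0 is given by ∂[p,q] = [q] − [p].
This gives a 6×15 integer matrix of rank 5; reducing to Smith normal form yields diagonal entries (1,1,1,1,1).

∂_2: C_2 → C_1 maps a triangle to the signed sum of its edges. For instance
  ∂[2,3,5] = [3,5] − [2,5] + [2,3],
  ∂[1,2,4] = [2,4] − [1,4] + [1,2].
The resulting 15×10 matrix has rank 10, and its Smith normal form has invariant factors (1,1,1,1,1,1,1,1,1,2).

Now H_k = ker ∂_k / im ∂_{k+1}, so:

  H_0: rank C_0 − rank ∂_1 = 6 − 5 = 1, and the invariant factors of ∂_1 are all 1, so H_0 = Z.
  H_1: rank ker ∂_1 − rank ∂_2 = (15 − 5) − 10 = 0, and ∂_2 has invariant factor 2 > 1, so H_1 = Z/2.
  H_2: rank ker ∂_2 − rank ∂_3 = (10 − 10) − 0 = 0, and there is no ∂_3, so H_2 = 0.

As a check, the Euler characteristic is 6 − 15 + 10 = 1, which agrees with 1 − 0 + 0 = 1.
(K is a triangulation of the real projective plane RP^2.)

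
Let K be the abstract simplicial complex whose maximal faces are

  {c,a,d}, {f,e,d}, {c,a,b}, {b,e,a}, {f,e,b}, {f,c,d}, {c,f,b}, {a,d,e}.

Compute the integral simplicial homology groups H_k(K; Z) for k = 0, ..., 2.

We work with the vertex ordering a < b < c < d < e < f. The simplices of K, each written with vertices in increasing order, are:

  0-simplices (6): a, b, c, d, e, f
  1-simplices (12): ab, ac, ad, ae, bc, be, bf, cd, cf, de, df, ef
  2-simplices (8): abc, abe, acd, ade, bcf, bef, cdf, def

Hence C_0 ≅ Z^6, C_1 ≅ Z^12, C_2 ≅ Z^8.

The boundary map ∂_1: C_1 → C_0 is given by ∂[p,q] = [q] − [p].
The 6×12 boundary matrix has rank 5 and Smith normal form diag(1,1,1,1,1).

The boundary map ∂_2: C_2 → C_1 acts by ∂[p,q,r] = [q,r] − [p,r] + [p,q]. For instance
  ∂bcf = cf − bf + bc,
  ∂abe = be − ae + ab.
The 12×8 boundary matrix has rank 7 and Smith normal form diag(1,1,1,1,1,1,1).

Computing H_k = (kernel of ∂_k) / (image of ∂_{k+1}):

  H_0: rank C_0 − rank ∂_1 = 6 − 5 = 1, and the invariant factors of ∂_1 are all 1, so H_0 ≅ Z.
  H_1: rank ker ∂_1 − rank ∂_2 = (12 − 5) − 7 = 0, and the invariant factors of ∂_2 are all 1, so H_1 ≅ 0.
  H_2: rank ker ∂_2 − rank ∂_3 = (8 − 7) − 0 = 1, and there is no ∂_3, so H_2 ≅ Z.

As a check, the Euler characteristic is 6 − 12 + 8 = 2, which agrees with 1 − 0 + 1 = 2.

H_0 ≅ Z,  H_1 = 0,  H_2 ≅ Z.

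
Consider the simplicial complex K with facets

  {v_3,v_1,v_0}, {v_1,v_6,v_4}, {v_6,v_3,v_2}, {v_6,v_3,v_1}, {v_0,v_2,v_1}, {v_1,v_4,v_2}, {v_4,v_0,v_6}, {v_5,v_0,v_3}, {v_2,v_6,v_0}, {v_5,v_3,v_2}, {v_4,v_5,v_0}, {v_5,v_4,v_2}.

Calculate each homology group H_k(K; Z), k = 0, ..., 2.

H_0 ≅ Z,  H_1 ≅ Z/2Z,  H_2 = 0.

Fix the vertex order v_0 < v_1 < v_2 < v_3 < v_4 < v_5 < v_6 and write every simplex with vertices in increasing order. Then dim K = 2 and the simplices of K are:

  0-simplices (7): [v_0], [v_1], [v_2], [v_3], [v_4], [v_5], [v_6]
  1-simplices (18): (18 of them)
  2-simplices (12): (12 of them)

Hence C_0 ≅ Z^7, C_1 ≅ Z^18, C_2 ≅ Z^12.

∂_1: C_1 → C_0 maps an edge to its endpoints' difference, ∂[p,q] = q − p.
As a 7×18 matrix over Z this has rank 6, with invariant factors (1,1,1,1,1,1).

The boundary map ∂_2: C_2 → C_1 maps a triangle to the signed sum of its edges. For instance
  ∂[v_0,v_4,v_6] = [v_4,v_6] − [v_0,v_6] + [v_0,v_4],
  ∂[v_0,v_1,v_2] = [v_1,v_2] − [v_0,v_2] + [v_0,v_1].
The 18×12 boundary matrix has rank 12 and Smith normal form diag(1,1,1,1,1,1,1,1,1,1,1,2).

Computing H_k = (kernel of ∂_k) / (image of ∂_{k+1}):

  H_0: rank C_0 − rank ∂_1 = 7 − 6 = 1, and the invariant factors of ∂_1 are all 1, so H_0 ≅ Z.
  H_1: rank ker ∂_1 − rank ∂_2 = (18 − 6) − 12 = 0, and ∂_2 has invariant factor 2 > 1, so H_1 ≅ Z/2Z.
  H_2: rank ker ∂_2 − rank ∂_3 = (12 − 12) − 0 = 0, and there is no ∂_3, so H_2 ≅ 0.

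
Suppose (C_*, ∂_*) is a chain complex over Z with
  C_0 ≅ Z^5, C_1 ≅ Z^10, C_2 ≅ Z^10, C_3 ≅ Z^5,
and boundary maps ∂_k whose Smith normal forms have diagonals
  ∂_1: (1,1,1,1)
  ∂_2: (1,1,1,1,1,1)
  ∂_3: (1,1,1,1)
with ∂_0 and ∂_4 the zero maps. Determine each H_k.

H_0: b_0 = 5 − 0 − 4 = 1; torsion from ∂_1 factors > 1: none. So H_0 ≅ Z.
H_1: b_1 = 10 − 4 − 6 = 0; torsion from ∂_2 factors > 1: none. So H_1 ≅ 0.
H_2: b_2 = 10 − 6 − 4 = 0; torsion from ∂_3 factors > 1: none. So H_2 ≅ 0.
H_3: b_3 = 5 − 4 − 0 = 1; torsion from ∂_4 factors > 1: none. So H_3 ≅ Z.

H_0 ≅ Z,  H_1 = 0,  H_2 = 0,  H_3 ≅ Z.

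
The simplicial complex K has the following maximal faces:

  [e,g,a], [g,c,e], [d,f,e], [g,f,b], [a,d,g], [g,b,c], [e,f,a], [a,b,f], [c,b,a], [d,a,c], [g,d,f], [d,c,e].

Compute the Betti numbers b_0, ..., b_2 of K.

K has 7 vertices, 18 edges, 12 triangles.
rank ∂_0 = 0, rank ∂_1 = 6 ⇒ b_0 = 7 − 0 − 6 = 1; all invariant factors of ∂_1 are 1 so no torsion. So H_0 = Z.
rank ∂_1 = 6, rank ∂_2 = 12 ⇒ b_1 = 18 − 6 − 12 = 0; ∂_2 has invariant factor(s) [2] giving torsion. So H_1 = Z/2.
rank ∂_2 = 12, rank ∂_3 = 0 ⇒ b_2 = 12 − 12 − 0 = 0. So H_2 = 0.

b_0 = 1, b_1 = 0, b_2 = 0.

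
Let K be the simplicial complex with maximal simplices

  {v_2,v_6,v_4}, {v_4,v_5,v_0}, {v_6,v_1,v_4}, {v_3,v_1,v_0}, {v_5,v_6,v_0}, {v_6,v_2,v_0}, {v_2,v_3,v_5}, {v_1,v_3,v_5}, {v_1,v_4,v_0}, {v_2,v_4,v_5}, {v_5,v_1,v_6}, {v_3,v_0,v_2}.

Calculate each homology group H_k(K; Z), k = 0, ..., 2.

H_0 = Z,  H_1 = Z_2,  H_2 = 0.

Order the vertices as v_0 < v_1 < v_2 < v_3 < v_4 < v_5 < v_6. Listing each simplex with vertices in this order, K has dimension 2 with simplices:

  0-simplices (7): [v_0], [v_1], [v_2], [v_3], [v_4], [v_5], [v_6]
  1-simplices (18): (18 of them)
  2-simplices (12): (12 of them)

so the chain groups are C_0 ≅ Z^7, C_1 ≅ Z^18, C_2 ≅ Z^12.

The boundary map ∂_1: C_1 → C_0 sends each edge [p,q] (with p < q) to q − p.
The resulting 7×18 matrix has rank 6, and its Smith normal form has invariant factors (1,1,1,1,1,1).

The boundary map ∂_2: C_2 → C_1 maps a triangle to the signed sum of its edges. For instance
  ∂[v_0,v_1,v_3] = [v_1,v_3] − [v_0,v_3] + [v_0,v_1],
  ∂[v_2,v_4,v_5] = [v_4,v_5] − [v_2,v_5] + [v_2,v_4].
As a 18×12 matrix over Z this has rank 12, with invariant factors (1,1,1,1,1,1,1,1,1,1,1,2).

Now H_k = ker ∂_k / im ∂_{k+1}, so:

  H_0: rank C_0 − rank ∂_1 = 7 − 6 = 1, and the invariant factors of ∂_1 are all 1, so H_0 ≅ Z.
  H_1: rank ker ∂_1 − rank ∂_2 = (18 − 6) − 12 = 0, and ∂_2 has invariant factor 2 > 1, so H_1 ≅ Z_2.
  H_2: rank ker ∂_2 − rank ∂_3 = (12 − 12) − 0 = 0, and there is no ∂_3, so H_2 ≅ 0.

(K is a triangulation of the real projective plane RP^2.)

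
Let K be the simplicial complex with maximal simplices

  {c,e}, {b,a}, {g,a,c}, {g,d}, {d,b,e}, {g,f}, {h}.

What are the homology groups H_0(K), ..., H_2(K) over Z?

H_0 ≅ Z^2,  H_1 ≅ Z^2,  H_2 = 0.

Take the total order a < b < c < d < e < f < g < h on the vertex set. Then K (dimension 2) consists of the simplices:

  0-simplices (8): a, b, c, d, e, f, g, h
  1-simplices (10): ab, ac, ag, bd, be, ce, cg, de, dg, fg
  2-simplices (2): acg, bde

so the chain groups are C_0 ≅ Z^8, C_1 ≅ Z^10, C_2 ≅ Z^2.

Boundary ∂_1: C_1 → C_0 maps an edge to its endpoints' difference, ∂[p,q] = q − p. For instance
  ∂bd = d − b.
As a 8×10 matrix over Z this has rank 6, with invariant factors (1,1,1,1,1,1).

∂_2: C_2 → C_1 acts by ∂[p,q,r] = [q,r] − [p,r] + [p,q]. For instance
  ∂acg = cg − ag + ac,
  ∂bde = de − be + bd.
As a 10×2 matrix over Z this has rank 2, with invariant factors (1,1).

Computing H_k = (kernel of ∂_k) / (image of ∂_{k+1}):

  H_0: rank C_0 − rank ∂_1 = 8 − 6 = 2, and the invariant factors of ∂_1 are all 1, so H_0 = Z^2.
  H_1: rank ker ∂_1 − rank ∂_2 = (10 − 6) − 2 = 2, and the invariant factors of ∂_2 are all 1, so H_1 = Z^2.
  H_2: rank ker ∂_2 − rank ∂_3 = (2 − 2) − 0 = 0, and there is no ∂_3, so H_2 = 0.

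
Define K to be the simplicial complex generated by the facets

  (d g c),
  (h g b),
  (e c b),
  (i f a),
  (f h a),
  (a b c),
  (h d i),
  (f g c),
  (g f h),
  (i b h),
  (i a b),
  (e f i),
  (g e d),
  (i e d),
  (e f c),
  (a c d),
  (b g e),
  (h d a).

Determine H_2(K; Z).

H_2 ≅ 0.

K has 9 vertices, 27 edges, 18 triangles.
rank ∂_2 = 18, rank ∂_3 = 0 ⇒ b_2 = 18 − 18 − 0 = 0. So H_2 = 0.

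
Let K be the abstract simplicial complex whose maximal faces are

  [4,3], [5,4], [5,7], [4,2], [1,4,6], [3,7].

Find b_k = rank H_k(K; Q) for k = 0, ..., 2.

Take the total order 1 < 2 < 3 < 4 < 5 < 6 < 7 on the vertex set. Then K (dimension 2) consists of the simplices:

  0-simplices (7): [1], [2], [3], [4], [5], [6], [7]
  1-simplices (8): [1,4], [1,6], [2,4], [3,4], [3,7], [4,5], [4,6], [5,7]
  2-simplices (1): [1,4,6]

so the chain groups are C_0 ≅ Z^7, C_1 ≅ Z^8, C_2 ≅ Z^1.

The boundary map ∂_1: C_1 → C_0 sends each edge [p,q] (with p < q) to q − p. For instance
  ∂[1,4] = [4] − [1].
The 7×8 boundary matrix has rank 6 and Smith normal form diag(1,1,1,1,1,1).

The boundary map ∂_2: C_2 → C_1 maps a triangle to the signed sum of its edges. For instance
  ∂[1,4,6] = [4,6] − [1,6] + [1,4].
The 8×1 boundary matrix has rank 1 and Smith normal form diag(1).

Reading off H_k = ker ∂_k / im ∂_{k+1}:

  H_0: rank C_0 − rank ∂_1 = 7 − 6 = 1, and the invariant factors of ∂_1 are all 1, so H_0 ≅ Z.
  H_1: rank ker ∂_1 − rank ∂_2 = (8 − 6) − 1 = 1, and the invariant factors of ∂_2 are all 1, so H_1 ≅ Z.
  H_2: rank ker ∂_2 − rank ∂_3 = (1 − 1) − 0 = 0, and there is no ∂_3, so H_2 ≅ 0.

Hence the Betti numbers are b_0 = 1, b_1 = 1, b_2 = 0.

b_0 = 1, b_1 = 1, b_2 = 0.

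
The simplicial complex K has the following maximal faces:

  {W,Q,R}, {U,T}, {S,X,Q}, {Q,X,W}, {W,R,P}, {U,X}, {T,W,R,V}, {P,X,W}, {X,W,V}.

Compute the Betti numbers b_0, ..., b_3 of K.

Order the vertices as P < Q < R < S < T < U < V < W < X. Listing each simplex with vertices in this order, K has dimension 3 with simplices:

  0-simplices (9): P, Q, R, S, T, U, V, W, X
  1-simplices (18): PR, PW, PX, QR, QS, QW, QX, RT, RV, RW, SX, TU, TV, TW, UX, VW, VX, WX
  2-simplices (10): PRW, PWX, QRW, QSX, QWX, RTV, RTW, RVW, TVW, VWX
  3-simplices (1): RTVW

giving chain groups C_0 ≅ Z^9, C_1 ≅ Z^18, C_2 ≅ Z^10, C_3 ≅ Z^1.

The boundary map ∂_1: C_1 → C_0 is given by ∂[p,q] = [q] − [p].
As a 9×18 matrix over Z this has rank 8, with invariant factors (1,1,1,1,1,1,1,1).

Boundary ∂_2: C_2 → C_1 maps a triangle to the signed sum of its edges. For instance
  ∂RTV = TV − RV + RT,
  ∂VWX = WX − VX + VW.
The resulting 18×10 matrix has rank 9, and its Smith normal form has invariant factors (1,1,1,1,1,1,1,1,1).

∂_3: C_3 → C_2 sends each 3-simplex σ to the alternating sum Σ_i (−1)^i (σ with its i-th vertex removed). For instance
  ∂RTVW = TVW − RVW + RTW − RTV.
As a 10×1 matrix over Z this has rank 1, with invariant factors (1).

Reading off H_k = ker ∂_k / im ∂_{k+1}:

  H_0: rank C_0 − rank ∂_1 = 9 − 8 = 1, and the invariant factors of ∂_1 are all 1, so H_0 = Z.
  H_1: rank ker ∂_1 − rank ∂_2 = (18 − 8) − 9 = 1, and the invariant factors of ∂_2 are all 1, so H_1 = Z.
  H_2: rank ker ∂_2 − rank ∂_3 = (10 − 9) − 1 = 0, and the invariant factors of ∂_3 are all 1, so H_2 = 0.
  H_3: rank ker ∂_3 − rank ∂_4 = (1 − 1) − 0 = 0, and there is no ∂_4, so H_3 = 0.

As a check, the Euler characteristic is 9 − 18 + 10 − 1 = 0, which agrees with 1 − 1 + 0 − 0 = 0.

Hence the Betti numbers are b_0 = 1, b_1 = 1, b_2 = 0, b_3 = 0.

b_0 = 1, b_1 = 1, b_2 = 0, b_3 = 0.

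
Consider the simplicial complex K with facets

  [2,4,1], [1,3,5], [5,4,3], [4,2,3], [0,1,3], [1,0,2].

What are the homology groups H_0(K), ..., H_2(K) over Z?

H_0 = Z,  H_1 = Z,  H_2 = 0.

We work with the vertex ordering 0 < 1 < 2 < 3 < 4 < 5. The simplices of K, each written with vertices in increasing order, are:

  0-simplices (6): [0], [1], [2], [3], [4], [5]
  1-simplices (12): [0,1], [0,2], [0,3], [1,2], [1,3], [1,4], [1,5], [2,3], [2,4], [3,4], [3,5], [4,5]
  2-simplices (6): [0,1,2], [0,1,3], [1,2,4], [1,3,5], [2,3,4], [3,4,5]

giving chain groups C_0 ≅ Z^6, C_1 ≅ Z^12, C_2 ≅ Z^6.

∂_1: C_1 → C_0 maps an edge to its endpoints' difference, ∂[p,q] = q − p. For instance
  ∂[1,3] = [3] − [1].
The 6×12 boundary matrix has rank 5 and Smith normal form diag(1,1,1,1,1).

The boundary map ∂_2: C_2 → C_1 acts by ∂[p,q,r] = [q,r] − [p,r] + [p,q]. For instance
  ∂[0,1,3] = [1,3] − [0,3] + [0,1],
  ∂[1,3,5] = [3,5] − [1,5] + [1,3].
The resulting 12×6 matrix has rank 6, and its Smith normal form has invariant factors (1,1,1,1,1,1).

From H_k ≅ ker(∂_k) / im(∂_{k+1}) we obtain:

  H_0: rank C_0 − rank ∂_1 = 6 − 5 = 1, and the invariant factors of ∂_1 are all 1, so H_0 ≅ Z.
  H_1: rank ker ∂_1 − rank ∂_2 = (12 − 5) − 6 = 1, and the invariant factors of ∂_2 are all 1, so H_1 ≅ Z.
  H_2: rank ker ∂_2 − rank ∂_3 = (6 − 6) − 0 = 0, and there is no ∂_3, so H_2 ≅ 0.

As a check, the Euler characteristic is 6 − 12 + 6 = 0, which agrees with 1 − 1 + 0 = 0.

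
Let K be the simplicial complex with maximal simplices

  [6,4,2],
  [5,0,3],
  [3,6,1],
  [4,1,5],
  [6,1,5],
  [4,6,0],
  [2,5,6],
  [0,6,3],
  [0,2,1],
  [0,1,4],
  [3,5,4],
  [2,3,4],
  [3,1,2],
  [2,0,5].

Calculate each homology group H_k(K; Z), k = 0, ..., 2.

H_0 = Z,  H_1 = Z^2,  H_2 = Z.

We work with the vertex ordering 0 < 1 < 2 < 3 < 4 < 5 < 6. The simplices of K, each written with vertices in increasing order, are:

  0-simplices (7): [0], [1], [2], [3], [4], [5], [6]
  1-simplices (21): [0,1], [0,2], [0,3], [0,4], [0,5], [0,6], [1,2], [1,3], [1,4], [1,5], [1,6], [2,3], [2,4], [2,5], [2,6], [3,4], [3,5], [3,6], [4,5], [4,6], [5,6]
  2-simplices (14): [0,1,2], [0,1,4], [0,2,5], [0,3,5], [0,3,6], [0,4,6], [1,2,3], [1,3,6], [1,4,5], [1,5,6], [2,3,4], [2,4,6], [2,5,6], [3,4,5]

so the chain groups are C_0 ≅ Z^7, C_1 ≅ Z^21, C_2 ≅ Z^14.

Boundary ∂_1: C_1 → C_0 sends each edge [p,q] (with p < q) to q − p.
This gives a 7×21 integer matrix of rank 6; reducing to Smith normal form yields diagonal entries (1,1,1,1,1,1).

The boundary map ∂_2: C_2 → C_1 acts by ∂[p,q,r] = [q,r] − [p,r] + [p,q]. For instance
  ∂[0,4,6] = [4,6] − [0,6] + [0,4],
  ∂[0,1,2] = [1,2] − [0,2] + [0,1].
This gives a 21×14 integer matrix of rank 13; reducing to Smith normal form yields diagonal entries (1,1,1,1,1,1,1,1,1,1,1,1,1).

Computing H_k = (kernel of ∂_k) / (image of ∂_{k+1}):

  H_0: rank C_0 − rank ∂_1 = 7 − 6 = 1, and the invariant factors of ∂_1 are all 1, so H_0 ≅ Z.
  H_1: rank ker ∂_1 − rank ∂_2 = (21 − 6) − 13 = 2, and the invariant factors of ∂_2 are all 1, so H_1 ≅ Z^2.
  H_2: rank ker ∂_2 − rank ∂_3 = (14 − 13) − 0 = 1, and there is no ∂_3, so H_2 ≅ Z.

As a check, the Euler characteristic is 7 − 21 + 14 = 0, which agrees with 1 − 2 + 1 = 0.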